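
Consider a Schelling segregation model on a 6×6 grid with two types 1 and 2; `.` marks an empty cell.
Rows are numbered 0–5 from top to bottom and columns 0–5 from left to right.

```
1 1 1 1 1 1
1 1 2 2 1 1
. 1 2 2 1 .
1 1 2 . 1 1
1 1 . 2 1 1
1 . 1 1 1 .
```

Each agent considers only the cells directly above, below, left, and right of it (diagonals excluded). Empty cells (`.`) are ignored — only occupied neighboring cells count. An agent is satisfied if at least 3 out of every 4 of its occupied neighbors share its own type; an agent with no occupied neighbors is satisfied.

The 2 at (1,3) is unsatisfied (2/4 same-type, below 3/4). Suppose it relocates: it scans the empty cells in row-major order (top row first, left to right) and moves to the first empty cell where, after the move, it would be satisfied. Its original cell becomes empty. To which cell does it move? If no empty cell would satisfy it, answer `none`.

Vacating (1,3). Empty cells in order:
  (2,0): 0/3 same-type → still unsatisfied.
  (2,5): 0/3 same-type → still unsatisfied.
  (3,3): 3/4 same-type → satisfied — stop here.

(3,3)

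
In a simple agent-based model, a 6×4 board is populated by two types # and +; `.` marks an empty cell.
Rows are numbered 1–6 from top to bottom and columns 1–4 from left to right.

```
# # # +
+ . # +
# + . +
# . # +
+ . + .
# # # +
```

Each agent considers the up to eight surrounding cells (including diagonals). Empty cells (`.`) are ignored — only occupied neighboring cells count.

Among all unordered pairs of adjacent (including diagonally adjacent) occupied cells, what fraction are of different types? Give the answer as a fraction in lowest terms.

21/34

Scan each occupied cell's neighbors to the right and below (and the two forward diagonals) so each pair is counted once.
Row 1: #(1,1)–#(1,2)= #(1,1)–+(2,1)≠ #(1,2)–#(1,3)= #(1,2)–#(2,3)= #(1,2)–+(2,1)≠ #(1,3)–+(1,4)≠ #(1,3)–#(2,3)= #(1,3)–+(2,4)≠ +(1,4)–+(2,4)= +(1,4)–#(2,3)≠  → 5/10 unlike.
Row 2: +(2,1)–#(3,1)≠ +(2,1)–+(3,2)= #(2,3)–+(2,4)≠ #(2,3)–+(3,4)≠ #(2,3)–+(3,2)≠ +(2,4)–+(3,4)=  → 4/6 unlike.
Row 3: #(3,1)–+(3,2)≠ #(3,1)–#(4,1)= +(3,2)–#(4,3)≠ +(3,2)–#(4,1)≠ +(3,4)–+(4,4)= +(3,4)–#(4,3)≠  → 4/6 unlike.
Row 4: #(4,1)–+(5,1)≠ #(4,3)–+(4,4)≠ #(4,3)–+(5,3)≠ +(4,4)–+(5,3)=  → 3/4 unlike.
Row 5: +(5,1)–#(6,1)≠ +(5,1)–#(6,2)≠ +(5,3)–#(6,3)≠ +(5,3)–+(6,4)= +(5,3)–#(6,2)≠  → 4/5 unlike.
Row 6: #(6,1)–#(6,2)= #(6,2)–#(6,3)= #(6,3)–+(6,4)≠  → 1/3 unlike.
Total adjacent occupied pairs: 34; unlike-type pairs: 21.
21/34 is already in lowest terms.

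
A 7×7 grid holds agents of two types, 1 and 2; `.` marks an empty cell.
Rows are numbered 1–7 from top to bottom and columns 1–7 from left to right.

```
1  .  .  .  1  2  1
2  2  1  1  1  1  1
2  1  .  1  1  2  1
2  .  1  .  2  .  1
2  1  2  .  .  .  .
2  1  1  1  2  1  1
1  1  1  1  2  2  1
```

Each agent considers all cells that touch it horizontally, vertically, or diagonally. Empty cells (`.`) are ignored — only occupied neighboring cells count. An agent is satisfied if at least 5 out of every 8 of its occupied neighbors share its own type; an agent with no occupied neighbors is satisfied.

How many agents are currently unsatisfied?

(1,1)1 0/2 not
(1,5)1 3/4 satisfied
(1,6)2 0/5 not
(1,7)1 2/3 satisfied
(2,1)2 2/4 not
(2,2)2 2/5 not
(2,3)1 3/4 satisfied
(2,4)1 5/5 satisfied
(2,5)1 5/7 satisfied
(2,6)1 6/8 satisfied
(2,7)1 3/5 not
(3,1)2 3/4 satisfied
(3,2)1 2/6 not
(3,4)1 5/6 satisfied
(3,5)1 4/6 satisfied
(3,6)2 1/7 not
(3,7)1 3/4 satisfied
(4,1)2 2/4 not
(4,3)1 3/4 satisfied
(4,5)2 1/3 not
(4,7)1 1/2 not
(5,1)2 2/4 not
(5,2)1 3/7 not
(5,3)2 0/5 not
(6,1)2 1/5 not
(6,2)1 5/8 satisfied
(6,3)1 6/7 satisfied
(6,4)1 3/6 not
(6,5)2 2/5 not
(6,6)1 2/5 not
(6,7)1 2/3 satisfied
(7,1)1 2/3 satisfied
(7,2)1 4/5 satisfied
(7,3)1 5/5 satisfied
(7,4)1 3/5 not
(7,5)2 2/5 not
(7,6)2 2/5 not
(7,7)1 2/3 satisfied
Unsatisfied: (1,1), (1,6), (2,1), (2,2), (2,7), (3,2), (3,6), (4,1), (4,5), (4,7), (5,1), (5,2), (5,3), (6,1), (6,4), (6,5), (6,6), (7,4), (7,5), (7,6) — 20 in total.

20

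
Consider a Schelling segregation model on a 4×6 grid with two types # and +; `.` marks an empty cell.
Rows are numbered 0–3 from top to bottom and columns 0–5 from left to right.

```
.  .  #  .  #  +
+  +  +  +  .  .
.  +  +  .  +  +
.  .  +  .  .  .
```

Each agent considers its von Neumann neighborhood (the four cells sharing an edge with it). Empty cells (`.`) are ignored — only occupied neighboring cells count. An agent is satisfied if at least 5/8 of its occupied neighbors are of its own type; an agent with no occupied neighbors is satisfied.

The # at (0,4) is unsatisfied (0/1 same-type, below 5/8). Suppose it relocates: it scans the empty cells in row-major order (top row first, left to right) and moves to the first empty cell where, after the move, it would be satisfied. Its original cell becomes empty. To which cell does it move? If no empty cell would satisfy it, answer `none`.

(3,0)

Vacating (0,4). Empty cells in order:
  (0,0): 0/1 same-type → still unsatisfied.
  (0,1): 1/2 same-type → still unsatisfied.
  (0,3): 1/2 same-type → still unsatisfied.
  (1,4): 0/2 same-type → still unsatisfied.
  (1,5): 0/2 same-type → still unsatisfied.
  (2,0): 0/2 same-type → still unsatisfied.
  (2,3): 0/3 same-type → still unsatisfied.
  (3,0): 0/0 same-type → satisfied — stop here.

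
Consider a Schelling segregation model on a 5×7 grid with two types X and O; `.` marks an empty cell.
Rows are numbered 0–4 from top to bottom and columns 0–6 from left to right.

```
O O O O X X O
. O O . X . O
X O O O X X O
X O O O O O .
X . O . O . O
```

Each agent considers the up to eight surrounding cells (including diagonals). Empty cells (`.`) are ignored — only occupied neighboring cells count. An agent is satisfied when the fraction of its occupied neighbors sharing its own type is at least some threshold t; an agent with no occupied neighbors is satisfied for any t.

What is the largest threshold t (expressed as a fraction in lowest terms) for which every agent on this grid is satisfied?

1/4

Row 0: (0,0)O 2/2 · (0,1)O 4/4 · (0,2)O 4/4 · (0,3)O 2/4 · (0,4)X 2/3 · (0,5)X 2/4 · (0,6)O 1/2
Row 1: (1,1)O 6/7 · (1,2)O 7/7 · (1,4)X 4/6 · (1,6)O 2/4
Row 2: (2,0)X 1/4 · (2,1)O 5/7 · (2,2)O 7/7 · (2,3)O 5/7 · (2,4)X 2/6 · (2,5)X 2/6 · (2,6)O 2/3
Row 3: (3,0)X 2/4 · (3,1)O 4/7 · (3,2)O 6/6 · (3,3)O 6/7 · (3,4)O 4/6 · (3,5)O 4/6
Row 4: (4,0)X 1/2 · (4,2)O 3/3 · (4,4)O 3/3 · (4,6)O 1/1
The smallest same-type fraction is 1/4 at (2,0), which reduces to 1/4. Any threshold above that leaves this agent unsatisfied.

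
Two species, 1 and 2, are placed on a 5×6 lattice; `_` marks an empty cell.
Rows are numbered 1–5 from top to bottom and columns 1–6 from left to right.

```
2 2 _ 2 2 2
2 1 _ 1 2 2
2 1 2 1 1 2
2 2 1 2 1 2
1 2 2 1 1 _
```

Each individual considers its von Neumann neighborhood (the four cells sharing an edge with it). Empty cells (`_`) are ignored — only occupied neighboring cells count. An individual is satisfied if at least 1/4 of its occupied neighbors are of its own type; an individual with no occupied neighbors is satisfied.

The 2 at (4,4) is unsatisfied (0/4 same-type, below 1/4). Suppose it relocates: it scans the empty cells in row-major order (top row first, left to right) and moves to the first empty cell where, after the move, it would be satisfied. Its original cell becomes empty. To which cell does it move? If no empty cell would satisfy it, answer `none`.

(1,3)

Vacating (4,4). Empty cells in order:
  (1,3): 2/2 same-type → satisfied — stop here.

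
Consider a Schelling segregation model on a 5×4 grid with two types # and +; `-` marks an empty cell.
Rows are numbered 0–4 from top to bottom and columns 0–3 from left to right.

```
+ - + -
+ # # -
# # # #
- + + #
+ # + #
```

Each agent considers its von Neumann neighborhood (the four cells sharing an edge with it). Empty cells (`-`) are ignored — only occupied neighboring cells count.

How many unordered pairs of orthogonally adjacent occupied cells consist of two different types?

10

Scan each occupied cell's neighbors to the right and below so each pair is counted once.
From row 0: 1 unlike of 2 pairs (running 1/2).
From row 1: 2 unlike of 5 pairs (running 3/7).
From row 2: 2 unlike of 6 pairs (running 5/13).
From row 3: 2 unlike of 5 pairs (running 7/18).
From row 4: 3 unlike of 3 pairs (running 10/21).
Total adjacent occupied pairs: 21; unlike-type pairs: 10.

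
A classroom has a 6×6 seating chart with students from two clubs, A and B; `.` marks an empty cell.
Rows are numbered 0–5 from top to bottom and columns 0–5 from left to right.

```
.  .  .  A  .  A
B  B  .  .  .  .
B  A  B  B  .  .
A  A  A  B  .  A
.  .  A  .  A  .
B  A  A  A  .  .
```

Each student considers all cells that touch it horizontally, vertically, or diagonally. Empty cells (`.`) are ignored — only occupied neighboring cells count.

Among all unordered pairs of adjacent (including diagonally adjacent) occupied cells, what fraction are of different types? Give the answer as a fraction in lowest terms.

13/34

Scan each occupied cell's neighbors to the right and below (and the two forward diagonals) so each pair is counted once.
From row 1: 2 unlike of 6 pairs (running 2/6).
From row 2: 7 unlike of 13 pairs (running 9/19).
From row 3: 3 unlike of 8 pairs (running 12/27).
From row 4: 0 unlike of 4 pairs (running 12/31).
From row 5: 1 unlike of 3 pairs (running 13/34).
Total adjacent occupied pairs: 34; unlike-type pairs: 13.
13/34 is already in lowest terms.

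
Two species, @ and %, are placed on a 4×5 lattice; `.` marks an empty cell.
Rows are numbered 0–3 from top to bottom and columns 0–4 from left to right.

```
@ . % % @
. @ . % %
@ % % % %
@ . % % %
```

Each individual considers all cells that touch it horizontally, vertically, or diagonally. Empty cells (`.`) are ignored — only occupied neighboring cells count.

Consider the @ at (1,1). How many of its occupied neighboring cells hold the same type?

2

Occupied neighbors of (1,1): (0,0)=@, (0,2)=%, (2,0)=@, (2,1)=%, (2,2)=%.
Same type (@): 2 of 5.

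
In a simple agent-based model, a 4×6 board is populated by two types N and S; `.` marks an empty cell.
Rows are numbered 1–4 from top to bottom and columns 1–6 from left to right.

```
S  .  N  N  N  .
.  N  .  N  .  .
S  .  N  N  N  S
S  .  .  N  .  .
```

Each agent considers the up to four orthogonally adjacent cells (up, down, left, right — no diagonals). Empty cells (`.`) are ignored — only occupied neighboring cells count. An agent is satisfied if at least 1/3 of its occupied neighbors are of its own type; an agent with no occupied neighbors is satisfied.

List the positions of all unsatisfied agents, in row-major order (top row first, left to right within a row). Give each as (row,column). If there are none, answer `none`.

(1,1)S 0/0 ✓
(1,3)N 1/1 ✓
(1,4)N 3/3 ✓
(1,5)N 1/1 ✓
(2,2)N 0/0 ✓
(2,4)N 2/2 ✓
(3,1)S 1/1 ✓
(3,3)N 1/1 ✓
(3,4)N 4/4 ✓
(3,5)N 1/2 ✓
(3,6)S 0/1 ✗
(4,1)S 1/1 ✓
(4,4)N 1/1 ✓

(3,6)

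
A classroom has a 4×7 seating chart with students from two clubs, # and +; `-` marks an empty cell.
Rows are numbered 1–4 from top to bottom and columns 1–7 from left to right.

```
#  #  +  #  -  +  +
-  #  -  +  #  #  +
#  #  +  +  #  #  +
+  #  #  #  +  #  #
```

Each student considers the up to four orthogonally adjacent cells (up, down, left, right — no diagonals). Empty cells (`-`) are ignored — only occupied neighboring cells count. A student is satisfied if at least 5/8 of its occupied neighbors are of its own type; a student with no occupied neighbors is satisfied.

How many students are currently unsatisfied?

(1,1)# 1/1 satisfied
(1,2)# 2/3 satisfied
(1,3)+ 0/2 not
(1,4)# 0/2 not
(1,6)+ 1/2 not
(1,7)+ 2/2 satisfied
(2,2)# 2/2 satisfied
(2,4)+ 1/3 not
(2,5)# 2/3 satisfied
(2,6)# 2/4 not
(2,7)+ 2/3 satisfied
(3,1)# 1/2 not
(3,2)# 3/4 satisfied
(3,3)+ 1/3 not
(3,4)+ 2/4 not
(3,5)# 2/4 not
(3,6)# 3/4 satisfied
(3,7)+ 1/3 not
(4,1)+ 0/2 not
(4,2)# 2/3 satisfied
(4,3)# 2/3 satisfied
(4,4)# 1/3 not
(4,5)+ 0/3 not
(4,6)# 2/3 satisfied
(4,7)# 1/2 not
Unsatisfied: (1,3), (1,4), (1,6), (2,4), (2,6), (3,1), (3,3), (3,4), (3,5), (3,7), (4,1), (4,4), (4,5), (4,7) — 14 in total.

14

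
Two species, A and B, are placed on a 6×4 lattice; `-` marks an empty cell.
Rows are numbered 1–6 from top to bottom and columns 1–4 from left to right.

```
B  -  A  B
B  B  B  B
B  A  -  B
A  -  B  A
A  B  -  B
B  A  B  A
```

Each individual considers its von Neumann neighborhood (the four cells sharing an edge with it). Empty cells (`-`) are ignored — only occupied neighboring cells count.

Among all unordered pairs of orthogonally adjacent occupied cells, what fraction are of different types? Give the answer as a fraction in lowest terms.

15/23

Scan each occupied cell's neighbors to the right and below so each pair is counted once.
From row 1: 2 unlike of 4 pairs (running 2/4).
From row 2: 1 unlike of 6 pairs (running 3/10).
From row 3: 3 unlike of 3 pairs (running 6/13).
From row 4: 2 unlike of 3 pairs (running 8/16).
From row 5: 4 unlike of 4 pairs (running 12/20).
From row 6: 3 unlike of 3 pairs (running 15/23).
Total adjacent occupied pairs: 23; unlike-type pairs: 15.
15/23 is already in lowest terms.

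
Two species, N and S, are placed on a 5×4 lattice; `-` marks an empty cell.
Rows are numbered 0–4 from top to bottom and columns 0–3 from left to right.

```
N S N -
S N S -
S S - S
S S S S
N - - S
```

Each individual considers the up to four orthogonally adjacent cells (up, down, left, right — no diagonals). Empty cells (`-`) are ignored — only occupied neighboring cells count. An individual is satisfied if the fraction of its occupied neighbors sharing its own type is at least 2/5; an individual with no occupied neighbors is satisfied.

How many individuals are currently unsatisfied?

7

Row 0: (0,0)N 0/2 not · (0,1)S 0/3 not · (0,2)N 0/2 not
Row 1: (1,0)S 1/3 not · (1,1)N 0/4 not · (1,2)S 0/2 not
Row 2: (2,0)S 3/3 satisfied · (2,1)S 2/3 satisfied · (2,3)S 1/1 satisfied
Row 3: (3,0)S 2/3 satisfied · (3,1)S 3/3 satisfied · (3,2)S 2/2 satisfied · (3,3)S 3/3 satisfied
Row 4: (4,0)N 0/1 not · (4,3)S 1/1 satisfied
Unsatisfied: (0,0), (0,1), (0,2), (1,0), (1,1), (1,2), (4,0) — 7 in total.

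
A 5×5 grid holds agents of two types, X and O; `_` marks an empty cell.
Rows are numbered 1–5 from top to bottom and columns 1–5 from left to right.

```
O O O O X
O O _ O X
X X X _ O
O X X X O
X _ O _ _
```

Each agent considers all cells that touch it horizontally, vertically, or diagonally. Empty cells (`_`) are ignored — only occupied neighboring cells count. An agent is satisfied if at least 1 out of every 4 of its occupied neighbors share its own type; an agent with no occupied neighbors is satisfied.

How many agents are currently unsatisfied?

(1,1)O 3/3 ✓
(1,2)O 4/4 ✓
(1,3)O 4/4 ✓
(1,4)O 2/4 ✓
(1,5)X 1/3 ✓
(2,1)O 3/5 ✓
(2,2)O 4/7 ✓
(2,4)O 3/6 ✓
(2,5)X 1/4 ✓
(3,1)X 2/5 ✓
(3,2)X 4/7 ✓
(3,3)X 4/6 ✓
(3,5)O 2/4 ✓
(4,1)O 0/4 ✗
(4,2)X 5/7 ✓
(4,3)X 4/5 ✓
(4,4)X 2/5 ✓
(4,5)O 1/2 ✓
(5,1)X 1/2 ✓
(5,3)O 0/3 ✗
Unsatisfied: (4,1), (5,3) — 2 in total.

2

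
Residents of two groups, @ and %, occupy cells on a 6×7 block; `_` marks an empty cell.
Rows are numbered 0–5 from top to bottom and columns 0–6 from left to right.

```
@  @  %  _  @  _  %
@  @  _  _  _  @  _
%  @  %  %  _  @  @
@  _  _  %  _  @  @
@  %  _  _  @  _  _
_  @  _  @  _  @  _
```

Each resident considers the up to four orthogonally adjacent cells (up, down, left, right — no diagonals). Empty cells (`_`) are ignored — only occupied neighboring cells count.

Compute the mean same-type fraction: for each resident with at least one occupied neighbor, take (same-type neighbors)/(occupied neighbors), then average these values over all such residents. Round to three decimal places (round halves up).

(0,0)@ 2/2
(0,1)@ 2/3
(0,2)% 0/1
(0,4)@ — no occupied neighbors
(0,6)% — no occupied neighbors
(1,0)@ 2/3
(1,1)@ 3/3
(1,5)@ 1/1
(2,0)% 0/3
(2,1)@ 1/3
(2,2)% 1/2
(2,3)% 2/2
(2,5)@ 3/3
(2,6)@ 2/2
(3,0)@ 1/2
(3,3)% 1/1
(3,5)@ 2/2
(3,6)@ 2/2
(4,0)@ 1/2
(4,1)% 0/2
(4,4)@ — no occupied neighbors
(5,1)@ 0/1
(5,3)@ — no occupied neighbors
(5,5)@ — no occupied neighbors
Sum over 19 residents: 2/2 + 2/3 + 0/1 + 2/3 + 3/3 + 1/1 + 0/3 + 1/3 + 1/2 + 2/2 + 3/3 + 2/2 + 1/2 + 1/1 + 2/2 + 2/2 + 1/2 + 0/2 + 0/1 = 73/6; mean = 73/6 ÷ 19 = 73/114 = 0.640350… → 0.640.

0.640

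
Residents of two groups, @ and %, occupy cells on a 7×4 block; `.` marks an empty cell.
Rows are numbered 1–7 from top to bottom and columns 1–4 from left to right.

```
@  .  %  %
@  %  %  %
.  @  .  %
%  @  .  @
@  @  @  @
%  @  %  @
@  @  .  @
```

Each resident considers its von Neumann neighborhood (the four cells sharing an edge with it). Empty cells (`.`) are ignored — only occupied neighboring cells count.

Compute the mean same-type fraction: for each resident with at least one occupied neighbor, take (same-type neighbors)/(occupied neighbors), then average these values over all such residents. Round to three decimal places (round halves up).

(1,1)@ 1/1
(1,3)% 2/2
(1,4)% 2/2
(2,1)@ 1/2
(2,2)% 1/3
(2,3)% 3/3
(2,4)% 3/3
(3,2)@ 1/2
(3,4)% 1/2
(4,1)% 0/2
(4,2)@ 2/3
(4,4)@ 1/2
(5,1)@ 1/3
(5,2)@ 4/4
(5,3)@ 2/3
(5,4)@ 3/3
(6,1)% 0/3
(6,2)@ 2/4
(6,3)% 0/3
(6,4)@ 2/3
(7,1)@ 1/2
(7,2)@ 2/2
(7,4)@ 1/1
Sum over 23 residents: 1/1 + 2/2 + 2/2 + 1/2 + 1/3 + 3/3 + 3/3 + 1/2 + 1/2 + 0/2 + 2/3 + 1/2 + 1/3 + 4/4 + 2/3 + 3/3 + 0/3 + 2/4 + 0/3 + 2/3 + 1/2 + 2/2 + 1/1 = 44/3; mean = 44/3 ÷ 23 = 44/69 = 0.637681… → 0.638.

0.638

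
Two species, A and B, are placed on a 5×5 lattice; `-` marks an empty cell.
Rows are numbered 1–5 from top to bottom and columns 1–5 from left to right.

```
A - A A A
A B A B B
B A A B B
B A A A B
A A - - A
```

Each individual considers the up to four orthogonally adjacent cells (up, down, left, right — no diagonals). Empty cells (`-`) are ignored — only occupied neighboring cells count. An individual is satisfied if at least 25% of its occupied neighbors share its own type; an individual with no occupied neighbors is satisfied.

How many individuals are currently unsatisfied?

Row 1: (1,1)A 1/1 ✓ · (1,3)A 2/2 ✓ · (1,4)A 2/3 ✓ · (1,5)A 1/2 ✓
Row 2: (2,1)A 1/3 ✓ · (2,2)B 0/3 ✗ · (2,3)A 2/4 ✓ · (2,4)B 2/4 ✓ · (2,5)B 2/3 ✓
Row 3: (3,1)B 1/3 ✓ · (3,2)A 2/4 ✓ · (3,3)A 3/4 ✓ · (3,4)B 2/4 ✓ · (3,5)B 3/3 ✓
Row 4: (4,1)B 1/3 ✓ · (4,2)A 3/4 ✓ · (4,3)A 3/3 ✓ · (4,4)A 1/3 ✓ · (4,5)B 1/3 ✓
Row 5: (5,1)A 1/2 ✓ · (5,2)A 2/2 ✓ · (5,5)A 0/1 ✗
Unsatisfied: (2,2), (5,5) — 2 in total.

2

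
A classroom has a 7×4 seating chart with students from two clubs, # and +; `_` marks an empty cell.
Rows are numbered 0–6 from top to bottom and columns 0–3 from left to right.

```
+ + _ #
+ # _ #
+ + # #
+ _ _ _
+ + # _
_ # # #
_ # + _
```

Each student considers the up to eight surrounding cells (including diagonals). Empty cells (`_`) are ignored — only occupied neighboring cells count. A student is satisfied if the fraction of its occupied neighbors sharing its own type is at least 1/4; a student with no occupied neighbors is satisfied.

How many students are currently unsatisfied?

Row 0: (0,0)+ 2/3 satisfied · (0,1)+ 2/3 satisfied · (0,3)# 1/1 satisfied
Row 1: (1,0)+ 4/5 satisfied · (1,1)# 1/6 not · (1,3)# 3/3 satisfied
Row 2: (2,0)+ 3/4 satisfied · (2,1)+ 3/5 satisfied · (2,2)# 3/4 satisfied · (2,3)# 2/2 satisfied
Row 3: (3,0)+ 4/4 satisfied
Row 4: (4,0)+ 2/3 satisfied · (4,1)+ 2/5 satisfied · (4,2)# 3/4 satisfied
Row 5: (5,1)# 3/6 satisfied · (5,2)# 4/6 satisfied · (5,3)# 2/3 satisfied
Row 6: (6,1)# 2/3 satisfied · (6,2)+ 0/4 not
Unsatisfied: (1,1), (6,2) — 2 in total.

2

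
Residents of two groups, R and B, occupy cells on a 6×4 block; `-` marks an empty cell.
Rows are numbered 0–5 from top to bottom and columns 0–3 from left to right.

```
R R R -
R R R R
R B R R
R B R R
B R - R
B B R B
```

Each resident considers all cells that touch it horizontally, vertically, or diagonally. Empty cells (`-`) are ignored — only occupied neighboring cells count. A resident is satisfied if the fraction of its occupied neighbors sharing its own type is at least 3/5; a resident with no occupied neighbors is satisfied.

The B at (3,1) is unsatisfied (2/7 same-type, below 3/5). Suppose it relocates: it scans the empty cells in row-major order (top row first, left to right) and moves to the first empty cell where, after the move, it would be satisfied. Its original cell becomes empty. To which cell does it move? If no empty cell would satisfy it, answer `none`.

none

Vacating (3,1). Empty cells in order:
  (0,3): 0/3 same-type → still unsatisfied.
  (4,2): 2/7 same-type → still unsatisfied.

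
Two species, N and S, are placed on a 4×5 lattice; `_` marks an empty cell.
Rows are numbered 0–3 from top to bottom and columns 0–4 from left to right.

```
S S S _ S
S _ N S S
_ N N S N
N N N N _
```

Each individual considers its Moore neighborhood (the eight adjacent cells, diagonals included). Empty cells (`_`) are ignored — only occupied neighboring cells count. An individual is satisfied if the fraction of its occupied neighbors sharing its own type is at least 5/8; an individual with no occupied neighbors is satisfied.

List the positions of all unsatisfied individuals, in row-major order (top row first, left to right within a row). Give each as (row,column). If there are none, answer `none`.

(0,0)S 2/2 ✓
(0,1)S 3/4 ✓
(0,2)S 2/3 ✓
(0,4)S 2/2 ✓
(1,0)S 2/3 ✓
(1,2)N 2/6 ✗
(1,3)S 4/7 ✗
(1,4)S 3/4 ✓
(2,1)N 5/6 ✓
(2,2)N 5/7 ✓
(2,3)S 2/7 ✗
(2,4)N 1/4 ✗
(3,0)N 2/2 ✓
(3,1)N 4/4 ✓
(3,2)N 4/5 ✓
(3,3)N 3/4 ✓

(1,2), (1,3), (2,3), (2,4)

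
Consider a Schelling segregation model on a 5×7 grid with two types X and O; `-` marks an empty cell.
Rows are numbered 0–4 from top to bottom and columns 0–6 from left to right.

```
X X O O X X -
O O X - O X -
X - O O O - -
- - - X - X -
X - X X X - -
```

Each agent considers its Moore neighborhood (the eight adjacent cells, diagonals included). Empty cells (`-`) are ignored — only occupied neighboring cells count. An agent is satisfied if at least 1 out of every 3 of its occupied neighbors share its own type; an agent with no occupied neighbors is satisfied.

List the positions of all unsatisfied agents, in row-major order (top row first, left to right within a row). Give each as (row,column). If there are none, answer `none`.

(1,0), (1,2), (2,0)

(0,0)X 1/3 ok
(0,1)X 2/5 ok
(0,2)O 2/4 ok
(0,3)O 2/4 ok
(0,4)X 2/4 ok
(0,5)X 2/3 ok
(1,0)O 1/4 unhappy
(1,1)O 3/7 ok
(1,2)X 1/6 unhappy
(1,4)O 3/6 ok
(1,5)X 2/4 ok
(2,0)X 0/2 unhappy
(2,2)O 2/4 ok
(2,3)O 3/5 ok
(2,4)O 2/5 ok
(3,3)X 3/6 ok
(3,5)X 1/2 ok
(4,0)X 0/0 ok
(4,2)X 2/2 ok
(4,3)X 3/3 ok
(4,4)X 3/3 ok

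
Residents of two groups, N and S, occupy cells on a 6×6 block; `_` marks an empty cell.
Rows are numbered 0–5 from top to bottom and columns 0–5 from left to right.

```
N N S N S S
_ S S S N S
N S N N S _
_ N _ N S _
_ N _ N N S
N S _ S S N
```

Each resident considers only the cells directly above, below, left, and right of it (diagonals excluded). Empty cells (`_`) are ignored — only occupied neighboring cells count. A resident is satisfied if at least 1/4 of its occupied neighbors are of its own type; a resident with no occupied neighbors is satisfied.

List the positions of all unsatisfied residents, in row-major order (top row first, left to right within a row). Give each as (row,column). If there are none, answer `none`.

(0,0)N 1/1 ok
(0,1)N 1/3 ok
(0,2)S 1/3 ok
(0,3)N 0/3 unhappy
(0,4)S 1/3 ok
(0,5)S 2/2 ok
(1,1)S 2/3 ok
(1,2)S 3/4 ok
(1,3)S 1/4 ok
(1,4)N 0/4 unhappy
(1,5)S 1/2 ok
(2,0)N 0/1 unhappy
(2,1)S 1/4 ok
(2,2)N 1/3 ok
(2,3)N 2/4 ok
(2,4)S 1/3 ok
(3,1)N 1/2 ok
(3,3)N 2/3 ok
(3,4)S 1/3 ok
(4,1)N 1/2 ok
(4,3)N 2/3 ok
(4,4)N 1/4 ok
(4,5)S 0/2 unhappy
(5,0)N 0/1 unhappy
(5,1)S 0/2 unhappy
(5,3)S 1/2 ok
(5,4)S 1/3 ok
(5,5)N 0/2 unhappy

(0,3), (1,4), (2,0), (4,5), (5,0), (5,1), (5,5)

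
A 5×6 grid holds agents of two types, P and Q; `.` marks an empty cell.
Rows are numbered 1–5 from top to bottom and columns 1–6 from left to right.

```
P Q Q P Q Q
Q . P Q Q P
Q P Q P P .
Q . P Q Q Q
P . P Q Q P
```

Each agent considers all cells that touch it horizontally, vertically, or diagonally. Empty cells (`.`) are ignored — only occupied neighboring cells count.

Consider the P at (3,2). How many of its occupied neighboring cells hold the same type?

Occupied neighbors of (3,2): (2,1)=Q, (2,3)=P, (3,1)=Q, (3,3)=Q, (4,1)=Q, (4,3)=P.
Same type (P): 2 of 6.

2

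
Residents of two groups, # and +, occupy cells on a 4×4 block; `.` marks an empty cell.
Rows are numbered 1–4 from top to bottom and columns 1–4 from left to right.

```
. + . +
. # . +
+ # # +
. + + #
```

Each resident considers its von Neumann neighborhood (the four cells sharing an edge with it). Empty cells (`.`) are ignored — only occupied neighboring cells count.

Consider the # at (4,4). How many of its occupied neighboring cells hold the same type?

Occupied neighbors of (4,4): (3,4)=+, (4,3)=+.
Same type (#): 0 of 2.

0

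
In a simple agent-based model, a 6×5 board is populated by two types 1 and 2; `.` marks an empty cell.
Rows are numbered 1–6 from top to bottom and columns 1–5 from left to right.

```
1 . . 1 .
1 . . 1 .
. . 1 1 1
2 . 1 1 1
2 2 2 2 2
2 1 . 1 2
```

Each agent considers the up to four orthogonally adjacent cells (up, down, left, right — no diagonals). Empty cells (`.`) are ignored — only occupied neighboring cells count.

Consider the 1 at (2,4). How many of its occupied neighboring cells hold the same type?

Occupied neighbors of (2,4): (1,4)=1, (3,4)=1.
Same type (1): 2 of 2.

2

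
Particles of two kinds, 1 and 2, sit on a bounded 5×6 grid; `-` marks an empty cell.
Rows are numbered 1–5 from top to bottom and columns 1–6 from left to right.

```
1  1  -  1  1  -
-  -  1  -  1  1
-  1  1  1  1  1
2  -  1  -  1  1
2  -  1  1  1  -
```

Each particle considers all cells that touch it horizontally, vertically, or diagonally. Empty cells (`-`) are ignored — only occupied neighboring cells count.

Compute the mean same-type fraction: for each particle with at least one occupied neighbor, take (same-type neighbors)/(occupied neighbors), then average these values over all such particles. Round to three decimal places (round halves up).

0.963

(1,1)1 1/1
(1,2)1 2/2
(1,4)1 3/3
(1,5)1 3/3
(2,3)1 5/5
(2,5)1 6/6
(2,6)1 4/4
(3,2)1 3/4
(3,3)1 4/4
(3,4)1 6/6
(3,5)1 6/6
(3,6)1 5/5
(4,1)2 1/2
(4,3)1 5/5
(4,5)1 6/6
(4,6)1 4/4
(5,1)2 1/1
(5,3)1 2/2
(5,4)1 4/4
(5,5)1 3/3
Sum over 20 particles: 1/1 + 2/2 + 3/3 + 3/3 + 5/5 + 6/6 + 4/4 + 3/4 + 4/4 + 6/6 + 6/6 + 5/5 + 1/2 + 5/5 + 6/6 + 4/4 + 1/1 + 2/2 + 4/4 + 3/3 = 77/4; mean = 77/4 ÷ 20 = 77/80 = 0.9625 → 0.963.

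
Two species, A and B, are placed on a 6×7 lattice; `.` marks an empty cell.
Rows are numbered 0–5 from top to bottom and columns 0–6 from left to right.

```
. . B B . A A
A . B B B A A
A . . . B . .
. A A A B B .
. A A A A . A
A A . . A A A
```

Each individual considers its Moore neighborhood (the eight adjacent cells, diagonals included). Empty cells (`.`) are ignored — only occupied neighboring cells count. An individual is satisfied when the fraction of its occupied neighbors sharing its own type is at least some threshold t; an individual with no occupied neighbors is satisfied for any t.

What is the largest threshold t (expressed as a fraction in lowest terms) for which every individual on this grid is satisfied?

(0,2)B 3/3
(0,3)B 4/4
(0,5)A 3/4
(0,6)A 3/3
(1,0)A 1/1
(1,2)B 3/3
(1,3)B 5/5
(1,4)B 3/5
(1,5)A 3/5
(1,6)A 3/3
(2,0)A 2/2
(2,4)B 4/6
(3,1)A 4/4
(3,2)A 5/5
(3,3)A 4/6
(3,4)B 2/5
(3,5)B 2/4
(4,1)A 5/5
(4,2)A 6/6
(4,3)A 5/6
(4,4)A 4/6
(4,6)A 2/3
(5,0)A 2/2
(5,1)A 3/3
(5,4)A 3/3
(5,5)A 4/4
(5,6)A 2/2
The smallest same-type fraction is 2/5 at (3,4), which reduces to 2/5. Any threshold above that leaves this individual unsatisfied.

2/5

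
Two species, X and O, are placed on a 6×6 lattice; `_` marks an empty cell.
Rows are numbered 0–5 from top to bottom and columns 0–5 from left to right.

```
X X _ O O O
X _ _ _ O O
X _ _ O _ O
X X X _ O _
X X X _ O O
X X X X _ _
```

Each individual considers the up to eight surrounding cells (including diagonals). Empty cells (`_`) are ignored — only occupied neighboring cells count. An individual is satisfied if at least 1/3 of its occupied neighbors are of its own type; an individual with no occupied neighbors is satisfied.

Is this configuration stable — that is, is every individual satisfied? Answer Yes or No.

(0,0)X 2/2 satisfied
(0,1)X 2/2 satisfied
(0,3)O 2/2 satisfied
(0,4)O 4/4 satisfied
(0,5)O 3/3 satisfied
(1,0)X 3/3 satisfied
(1,4)O 6/6 satisfied
(1,5)O 4/4 satisfied
(2,0)X 3/3 satisfied
(2,3)O 2/3 satisfied
(2,5)O 3/3 satisfied
(3,0)X 4/4 satisfied
(3,1)X 6/6 satisfied
(3,2)X 3/4 satisfied
(3,4)O 4/4 satisfied
(4,0)X 5/5 satisfied
(4,1)X 8/8 satisfied
(4,2)X 6/6 satisfied
(4,4)O 2/3 satisfied
(4,5)O 2/2 satisfied
(5,0)X 3/3 satisfied
(5,1)X 5/5 satisfied
(5,2)X 4/4 satisfied
(5,3)X 2/3 satisfied
All meet the threshold, so the configuration is stable.

Yes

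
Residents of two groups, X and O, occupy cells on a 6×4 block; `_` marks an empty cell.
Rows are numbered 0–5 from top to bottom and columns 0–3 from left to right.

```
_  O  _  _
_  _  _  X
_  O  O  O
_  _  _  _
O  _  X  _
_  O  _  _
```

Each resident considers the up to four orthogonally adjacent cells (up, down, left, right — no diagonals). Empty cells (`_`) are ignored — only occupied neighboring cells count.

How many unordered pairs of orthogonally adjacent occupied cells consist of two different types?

Scan each occupied cell's neighbors to the right and below so each pair is counted once.
Row 1: X(1,3)–O(2,3)≠  → 1/1 unlike.
Row 2: O(2,1)–O(2,2)= O(2,2)–O(2,3)=  → 0/2 unlike.
Total adjacent occupied pairs: 3; unlike-type pairs: 1.

1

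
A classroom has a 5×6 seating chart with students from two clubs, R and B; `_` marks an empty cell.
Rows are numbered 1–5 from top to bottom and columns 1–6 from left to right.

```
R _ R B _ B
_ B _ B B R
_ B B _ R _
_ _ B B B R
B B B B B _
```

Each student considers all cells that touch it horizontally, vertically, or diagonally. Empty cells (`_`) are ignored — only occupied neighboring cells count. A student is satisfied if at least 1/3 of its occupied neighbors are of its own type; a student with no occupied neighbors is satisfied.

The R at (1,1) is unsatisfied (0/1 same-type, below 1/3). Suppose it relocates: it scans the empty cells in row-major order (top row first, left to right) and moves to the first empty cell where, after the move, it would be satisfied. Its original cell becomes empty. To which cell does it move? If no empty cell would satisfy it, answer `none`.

(1,2)

Vacating (1,1). Empty cells in order:
  (1,2): 1/2 same-type → satisfied — stop here.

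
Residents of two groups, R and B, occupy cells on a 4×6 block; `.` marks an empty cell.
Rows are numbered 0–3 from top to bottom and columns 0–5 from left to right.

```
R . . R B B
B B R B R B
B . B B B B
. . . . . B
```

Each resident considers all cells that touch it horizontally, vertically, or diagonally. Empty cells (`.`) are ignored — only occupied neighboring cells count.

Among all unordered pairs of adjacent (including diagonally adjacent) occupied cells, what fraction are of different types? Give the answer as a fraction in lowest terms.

Scan each occupied cell's neighbors to the right and below (and the two forward diagonals) so each pair is counted once.
Row 0: R(0,0)–B(1,0)≠ R(0,0)–B(1,1)≠ R(0,3)–B(0,4)≠ R(0,3)–B(1,3)≠ R(0,3)–R(1,4)= R(0,3)–R(1,2)= B(0,4)–B(0,5)= B(0,4)–R(1,4)≠ B(0,4)–B(1,5)= B(0,4)–B(1,3)= B(0,5)–B(1,5)= B(0,5)–R(1,4)≠  → 6/12 unlike.
Row 1: B(1,0)–B(1,1)= B(1,0)–B(2,0)= B(1,1)–R(1,2)≠ B(1,1)–B(2,2)= B(1,1)–B(2,0)= R(1,2)–B(1,3)≠ R(1,2)–B(2,2)≠ R(1,2)–B(2,3)≠ B(1,3)–R(1,4)≠ B(1,3)–B(2,3)= B(1,3)–B(2,4)= B(1,3)–B(2,2)= R(1,4)–B(1,5)≠ R(1,4)–B(2,4)≠ R(1,4)–B(2,5)≠ R(1,4)–B(2,3)≠ B(1,5)–B(2,5)= B(1,5)–B(2,4)=  → 9/18 unlike.
Row 2: B(2,2)–B(2,3)= B(2,3)–B(2,4)= B(2,4)–B(2,5)= B(2,4)–B(3,5)= B(2,5)–B(3,5)=  → 0/5 unlike.
Total adjacent occupied pairs: 35; unlike-type pairs: 15.
15/35 reduces to 3/7.

3/7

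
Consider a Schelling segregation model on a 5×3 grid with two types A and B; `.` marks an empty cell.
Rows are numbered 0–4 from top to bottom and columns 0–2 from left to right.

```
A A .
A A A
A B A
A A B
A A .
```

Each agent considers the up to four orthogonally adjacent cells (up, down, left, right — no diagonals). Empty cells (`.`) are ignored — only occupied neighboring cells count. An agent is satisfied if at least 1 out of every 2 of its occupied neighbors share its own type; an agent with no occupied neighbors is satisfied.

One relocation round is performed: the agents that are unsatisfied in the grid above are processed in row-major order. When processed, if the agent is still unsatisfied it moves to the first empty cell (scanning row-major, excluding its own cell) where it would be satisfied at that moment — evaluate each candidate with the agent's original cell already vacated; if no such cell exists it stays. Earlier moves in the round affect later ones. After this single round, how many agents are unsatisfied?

Initially unsatisfied (in order): (2,1), (2,2), (3,2).
  (2,1) → (4,2).
  (2,2): now satisfied by earlier moves; stays.
  (3,2): no empty cell satisfies it; stays.
Resulting grid:
A A .
A A A
A . A
A A B
A A B
Unsatisfied now: (3,2).

1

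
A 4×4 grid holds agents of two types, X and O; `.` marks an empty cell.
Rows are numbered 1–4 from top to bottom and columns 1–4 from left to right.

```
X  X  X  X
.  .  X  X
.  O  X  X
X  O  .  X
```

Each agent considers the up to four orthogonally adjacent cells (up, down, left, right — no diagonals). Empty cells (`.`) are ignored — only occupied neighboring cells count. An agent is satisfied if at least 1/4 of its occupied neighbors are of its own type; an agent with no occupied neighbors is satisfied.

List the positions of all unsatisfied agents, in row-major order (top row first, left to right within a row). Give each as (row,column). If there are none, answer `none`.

(4,1)

(1,1)X 1/1 satisfied
(1,2)X 2/2 satisfied
(1,3)X 3/3 satisfied
(1,4)X 2/2 satisfied
(2,3)X 3/3 satisfied
(2,4)X 3/3 satisfied
(3,2)O 1/2 satisfied
(3,3)X 2/3 satisfied
(3,4)X 3/3 satisfied
(4,1)X 0/1 not
(4,2)O 1/2 satisfied
(4,4)X 1/1 satisfied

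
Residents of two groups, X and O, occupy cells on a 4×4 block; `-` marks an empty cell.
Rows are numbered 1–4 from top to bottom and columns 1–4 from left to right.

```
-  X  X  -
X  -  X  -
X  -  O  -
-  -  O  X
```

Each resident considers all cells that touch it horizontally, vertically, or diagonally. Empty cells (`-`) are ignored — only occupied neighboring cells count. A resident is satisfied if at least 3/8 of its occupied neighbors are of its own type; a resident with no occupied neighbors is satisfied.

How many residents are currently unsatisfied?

Row 1: (1,2)X 3/3 ok · (1,3)X 2/2 ok
Row 2: (2,1)X 2/2 ok · (2,3)X 2/3 ok
Row 3: (3,1)X 1/1 ok · (3,3)O 1/3 unhappy
Row 4: (4,3)O 1/2 ok · (4,4)X 0/2 unhappy
Unsatisfied: (3,3), (4,4) — 2 in total.

2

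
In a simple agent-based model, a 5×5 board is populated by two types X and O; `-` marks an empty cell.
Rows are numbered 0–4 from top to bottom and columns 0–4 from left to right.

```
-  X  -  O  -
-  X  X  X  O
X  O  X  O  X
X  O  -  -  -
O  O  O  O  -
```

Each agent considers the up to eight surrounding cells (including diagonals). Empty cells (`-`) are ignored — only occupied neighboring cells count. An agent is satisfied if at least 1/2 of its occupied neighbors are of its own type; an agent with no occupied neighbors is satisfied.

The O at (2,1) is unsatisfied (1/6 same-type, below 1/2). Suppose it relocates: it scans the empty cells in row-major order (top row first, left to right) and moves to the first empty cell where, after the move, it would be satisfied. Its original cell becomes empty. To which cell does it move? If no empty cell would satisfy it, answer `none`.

Vacating (2,1). Empty cells in order:
  (0,0): 0/2 same-type → still unsatisfied.
  (0,2): 1/5 same-type → still unsatisfied.
  (0,4): 2/3 same-type → satisfied — stop here.

(0,4)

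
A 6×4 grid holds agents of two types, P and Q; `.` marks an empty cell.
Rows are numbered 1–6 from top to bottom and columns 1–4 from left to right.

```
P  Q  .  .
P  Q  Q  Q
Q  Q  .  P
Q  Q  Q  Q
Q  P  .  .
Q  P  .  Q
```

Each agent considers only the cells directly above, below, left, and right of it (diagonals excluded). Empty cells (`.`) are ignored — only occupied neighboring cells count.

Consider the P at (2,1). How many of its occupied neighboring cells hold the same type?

1

Occupied neighbors of (2,1): (1,1)=P, (3,1)=Q, (2,2)=Q.
Same type (P): 1 of 3.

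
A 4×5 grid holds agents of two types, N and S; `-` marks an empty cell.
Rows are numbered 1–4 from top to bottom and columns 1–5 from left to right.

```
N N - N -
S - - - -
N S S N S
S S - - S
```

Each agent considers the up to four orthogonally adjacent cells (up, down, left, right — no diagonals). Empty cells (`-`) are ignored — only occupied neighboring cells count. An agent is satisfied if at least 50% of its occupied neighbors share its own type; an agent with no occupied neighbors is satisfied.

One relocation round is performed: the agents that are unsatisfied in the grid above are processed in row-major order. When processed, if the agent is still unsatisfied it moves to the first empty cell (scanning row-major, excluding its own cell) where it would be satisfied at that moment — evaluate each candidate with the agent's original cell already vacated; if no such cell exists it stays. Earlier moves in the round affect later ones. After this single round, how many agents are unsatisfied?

Initially unsatisfied (in order): (2,1), (3,1), (3,4).
  (2,1) → (2,2).
  (3,1) → (1,3).
  (3,4) → (1,5).
Resulting grid:
N N N N N
- S - - -
- S S - S
S S - - S
All satisfied now.

0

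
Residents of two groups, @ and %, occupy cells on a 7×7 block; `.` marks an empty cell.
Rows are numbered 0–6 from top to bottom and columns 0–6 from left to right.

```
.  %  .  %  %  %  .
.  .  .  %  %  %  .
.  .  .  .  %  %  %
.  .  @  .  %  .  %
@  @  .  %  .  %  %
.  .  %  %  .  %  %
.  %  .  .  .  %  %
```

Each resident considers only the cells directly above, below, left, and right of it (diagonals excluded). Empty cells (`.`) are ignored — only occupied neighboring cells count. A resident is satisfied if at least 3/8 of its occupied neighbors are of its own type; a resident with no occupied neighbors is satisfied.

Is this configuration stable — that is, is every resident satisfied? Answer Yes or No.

Row 0: (0,1)% 0/0 ok · (0,3)% 2/2 ok · (0,4)% 3/3 ok · (0,5)% 2/2 ok
Row 1: (1,3)% 2/2 ok · (1,4)% 4/4 ok · (1,5)% 3/3 ok
Row 2: (2,4)% 3/3 ok · (2,5)% 3/3 ok · (2,6)% 2/2 ok
Row 3: (3,2)@ 0/0 ok · (3,4)% 1/1 ok · (3,6)% 2/2 ok
Row 4: (4,0)@ 1/1 ok · (4,1)@ 1/1 ok · (4,3)% 1/1 ok · (4,5)% 2/2 ok · (4,6)% 3/3 ok
Row 5: (5,2)% 1/1 ok · (5,3)% 2/2 ok · (5,5)% 3/3 ok · (5,6)% 3/3 ok
Row 6: (6,1)% 0/0 ok · (6,5)% 2/2 ok · (6,6)% 2/2 ok
All meet the threshold, so the configuration is stable.

Yes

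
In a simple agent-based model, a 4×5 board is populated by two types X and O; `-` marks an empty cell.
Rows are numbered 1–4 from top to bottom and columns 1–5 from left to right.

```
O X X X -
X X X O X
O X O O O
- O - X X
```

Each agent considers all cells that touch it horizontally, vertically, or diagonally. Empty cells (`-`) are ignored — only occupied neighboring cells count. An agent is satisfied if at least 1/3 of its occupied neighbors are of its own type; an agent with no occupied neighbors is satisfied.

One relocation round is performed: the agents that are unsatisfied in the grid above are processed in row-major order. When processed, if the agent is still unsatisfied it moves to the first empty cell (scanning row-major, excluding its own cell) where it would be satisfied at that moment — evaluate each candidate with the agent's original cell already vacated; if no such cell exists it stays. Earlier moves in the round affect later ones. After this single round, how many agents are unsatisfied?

1

Initially unsatisfied (in order): (1,1), (2,5), (3,1), (4,4).
  (1,1) → (1,5).
  (2,5) → (1,1).
  (3,1) → (2,5).
  (4,4) → (3,1).
Resulting grid:
X X X X O
X X X O O
X X O O O
- O - - X
Unsatisfied now: (4,5).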